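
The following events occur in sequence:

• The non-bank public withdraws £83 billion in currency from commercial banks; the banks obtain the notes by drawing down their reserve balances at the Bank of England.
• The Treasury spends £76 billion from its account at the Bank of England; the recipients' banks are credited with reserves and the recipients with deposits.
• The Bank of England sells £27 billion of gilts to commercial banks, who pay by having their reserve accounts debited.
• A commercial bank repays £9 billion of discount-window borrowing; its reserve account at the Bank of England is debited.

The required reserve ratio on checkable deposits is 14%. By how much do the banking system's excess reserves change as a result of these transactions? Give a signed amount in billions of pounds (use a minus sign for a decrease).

-£42.02 billion

Currency withdrawal £83 billion: reserves −£83B, deposits −£83B.
Government spending £76 billion: reserves +£76B, deposits +£76B.
OMO sale (to banks) £27 billion: reserves −£27B, deposits 0.
Discount-window repayment £9 billion: reserves −£9B, deposits 0.
Totals: Δreserves = −£43B, Δdeposits = −£7B.
Δrequired reserves = 14% × −£7B = −£0.98B.
Δexcess reserves = Δreserves − Δrequired = −£43B − (−£0.98B) = -£42.02 billion.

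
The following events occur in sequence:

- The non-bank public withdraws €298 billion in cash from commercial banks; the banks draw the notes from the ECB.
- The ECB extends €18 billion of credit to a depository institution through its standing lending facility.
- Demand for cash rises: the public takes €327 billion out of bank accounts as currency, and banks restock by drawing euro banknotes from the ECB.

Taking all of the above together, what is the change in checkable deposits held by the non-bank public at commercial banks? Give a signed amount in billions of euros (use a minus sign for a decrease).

ECB balance sheet:
  Assets:      Loans to banks +€18B
  Liabilities: Bank reserves −€607B, Currency in circulation +€625B
Commercial banking system:
  Assets:      Reserves at CB −€607B
  Liabilities: Checkable deposits −€625B, Borrowings from CB +€18B
So the change in checkable deposits held by the non-bank public at commercial banks is -€625 billion.

-€625 billion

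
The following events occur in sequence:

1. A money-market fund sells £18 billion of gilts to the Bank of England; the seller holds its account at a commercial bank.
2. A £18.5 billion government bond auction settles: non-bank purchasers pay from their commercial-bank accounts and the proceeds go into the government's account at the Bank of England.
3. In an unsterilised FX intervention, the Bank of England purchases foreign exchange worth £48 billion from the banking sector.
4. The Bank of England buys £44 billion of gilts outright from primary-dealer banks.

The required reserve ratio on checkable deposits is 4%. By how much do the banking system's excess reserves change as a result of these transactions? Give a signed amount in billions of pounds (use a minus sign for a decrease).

Asset purchase (from non-banks) £18 billion: reserves +£18B, deposits +£18B.
Government account inflow £18.5 billion: reserves −£18.5B, deposits −£18.5B.
FX purchase £48 billion: reserves +£48B, deposits 0.
OMO purchase (from banks) £44 billion: reserves +£44B, deposits 0.
Totals: Δreserves = +£91.5B, Δdeposits = −£0.5B.
Δrequired reserves = 4% × −£0.5B = −£0.02B.
Δexcess reserves = Δreserves − Δrequired = +£91.5B − (−£0.02B) = +£91.52 billion.

+£91.52 billion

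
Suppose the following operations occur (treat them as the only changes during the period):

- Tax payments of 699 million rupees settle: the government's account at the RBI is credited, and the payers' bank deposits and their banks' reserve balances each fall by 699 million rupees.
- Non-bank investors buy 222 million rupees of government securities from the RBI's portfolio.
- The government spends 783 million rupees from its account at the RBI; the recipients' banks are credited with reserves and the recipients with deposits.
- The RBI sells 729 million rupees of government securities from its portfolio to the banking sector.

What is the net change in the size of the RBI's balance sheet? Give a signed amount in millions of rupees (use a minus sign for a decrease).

-951 million

RBI balance sheet:
  Assets:      Securities −951M
  Liabilities: Bank reserves −867M, Government deposits −84M
Change in total RBI assets = -951 million.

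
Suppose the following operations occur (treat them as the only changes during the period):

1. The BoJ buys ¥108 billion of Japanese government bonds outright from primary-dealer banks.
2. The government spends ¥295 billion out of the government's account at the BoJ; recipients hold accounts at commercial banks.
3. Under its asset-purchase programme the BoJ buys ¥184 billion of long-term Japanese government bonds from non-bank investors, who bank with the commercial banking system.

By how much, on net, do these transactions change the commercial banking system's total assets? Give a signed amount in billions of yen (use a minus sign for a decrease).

+¥479 billion

OMO purchase (from banks) ¥108 billion: just an asset swap on bank balance sheets → 0.
Government spending ¥295 billion: bank balance sheets expand → +¥295B.
Asset purchase (from non-banks) ¥184 billion: bank balance sheets expand → +¥184B.
Net: 0 + 295 + 184 = +¥479 billion.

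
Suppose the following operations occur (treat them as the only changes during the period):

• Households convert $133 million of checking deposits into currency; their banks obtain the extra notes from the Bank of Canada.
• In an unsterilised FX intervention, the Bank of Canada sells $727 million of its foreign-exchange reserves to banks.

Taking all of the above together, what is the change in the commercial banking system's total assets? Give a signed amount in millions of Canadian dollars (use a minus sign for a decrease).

Currency withdrawal $133 million: bank balance sheets shrink → −$133M.
FX sale $727 million: just an asset swap on bank balance sheets → 0.
Net: −133 + 0 = -$133 million.

-$133 million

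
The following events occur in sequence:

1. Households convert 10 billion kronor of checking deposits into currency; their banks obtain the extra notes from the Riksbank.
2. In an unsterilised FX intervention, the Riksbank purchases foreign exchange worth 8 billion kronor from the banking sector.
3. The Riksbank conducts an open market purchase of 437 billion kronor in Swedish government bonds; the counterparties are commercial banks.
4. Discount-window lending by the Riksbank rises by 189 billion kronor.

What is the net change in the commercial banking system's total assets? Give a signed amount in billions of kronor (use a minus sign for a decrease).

Currency withdrawal 10 billion kronor: bank balance sheets shrink → −10B.
FX purchase 8 billion kronor: just an asset swap on bank balance sheets → 0.
OMO purchase (from banks) 437 billion kronor: just an asset swap on bank balance sheets → 0.
Discount-window loan 189 billion kronor: bank balance sheets expand → +189B.
Net: −10 + 0 + 0 + 189 = +179 billion.

+179 billion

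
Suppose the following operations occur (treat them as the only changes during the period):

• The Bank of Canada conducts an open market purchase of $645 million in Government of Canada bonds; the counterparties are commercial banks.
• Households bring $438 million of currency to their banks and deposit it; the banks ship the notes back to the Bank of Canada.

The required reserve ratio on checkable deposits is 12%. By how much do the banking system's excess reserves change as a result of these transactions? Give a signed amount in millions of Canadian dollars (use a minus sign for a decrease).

OMO purchase (from banks) $645 million: reserves +$645M, deposits 0.
Currency deposit $438 million: reserves +$438M, deposits +$438M.
Totals: Δreserves = +$1083M, Δdeposits = +$438M.
Δrequired reserves = 12% × +$438M = +$52.56M.
Δexcess reserves = Δreserves − Δrequired = +$1083M − (+$52.56M) = +$1030.44 million.

+$1030.44 million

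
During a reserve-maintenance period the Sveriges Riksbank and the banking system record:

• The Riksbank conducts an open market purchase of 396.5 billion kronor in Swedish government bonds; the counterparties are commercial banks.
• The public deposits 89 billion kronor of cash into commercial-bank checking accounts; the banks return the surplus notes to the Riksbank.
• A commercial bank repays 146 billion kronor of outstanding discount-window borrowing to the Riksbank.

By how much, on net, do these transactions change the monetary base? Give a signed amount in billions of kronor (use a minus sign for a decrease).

OMO purchase (from banks) 396.5 billion kronor: Riksbank balance sheet expands → +396.5B.
Currency deposit 89 billion kronor: just a shift between currency and reserves — both are base money → 0.
Discount-window repayment 146 billion kronor: Riksbank balance sheet contracts → −146B.
Net: 396.5 + 0 − 146 = +250.5 billion.

+250.5 billion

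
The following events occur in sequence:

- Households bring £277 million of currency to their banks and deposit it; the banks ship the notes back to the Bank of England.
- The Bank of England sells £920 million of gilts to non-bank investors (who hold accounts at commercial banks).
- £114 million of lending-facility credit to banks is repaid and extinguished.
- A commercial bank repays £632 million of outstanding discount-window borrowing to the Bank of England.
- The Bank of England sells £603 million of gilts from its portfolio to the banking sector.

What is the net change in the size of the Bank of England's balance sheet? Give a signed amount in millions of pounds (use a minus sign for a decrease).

Currency deposit £277 million: only the composition of liabilities changes → 0.
Asset sale (to non-banks) £920 million: a Bank of England asset is shed → −£920M.
Discount-window repayment £114 million: a Bank of England asset is shed → −£114M.
Discount-window repayment £632 million: a Bank of England asset is shed → −£632M.
OMO sale (to banks) £603 million: a Bank of England asset is shed → −£603M.
Net: 0 − 920 − 114 − 632 − 603 = -£2269 million.

-£2269 million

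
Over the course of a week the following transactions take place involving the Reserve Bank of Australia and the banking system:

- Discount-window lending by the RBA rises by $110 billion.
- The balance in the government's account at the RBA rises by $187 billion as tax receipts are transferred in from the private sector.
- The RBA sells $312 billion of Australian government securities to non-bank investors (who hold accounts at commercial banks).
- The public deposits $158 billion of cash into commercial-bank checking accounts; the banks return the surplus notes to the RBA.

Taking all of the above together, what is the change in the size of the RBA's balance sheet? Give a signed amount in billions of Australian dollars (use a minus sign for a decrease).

-$202 billion

Discount-window loan $110 billion: an RBA asset is acquired → +$110B.
Government account inflow $187 billion: only the composition of liabilities changes → 0.
Asset sale (to non-banks) $312 billion: an RBA asset is shed → −$312B.
Currency deposit $158 billion: only the composition of liabilities changes → 0.
Net: 110 + 0 − 312 + 0 = -$202 billion.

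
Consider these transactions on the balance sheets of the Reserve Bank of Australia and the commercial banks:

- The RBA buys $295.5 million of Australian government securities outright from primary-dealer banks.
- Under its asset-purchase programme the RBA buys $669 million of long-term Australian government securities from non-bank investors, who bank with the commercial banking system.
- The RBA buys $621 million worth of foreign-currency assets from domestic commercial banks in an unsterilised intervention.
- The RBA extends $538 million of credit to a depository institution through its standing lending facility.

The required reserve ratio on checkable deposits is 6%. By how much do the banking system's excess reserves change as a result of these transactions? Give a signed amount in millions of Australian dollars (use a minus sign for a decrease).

+$2083.36 million

OMO purchase (from banks) $295.5 million: reserves +$295.5M, deposits 0.
Asset purchase (from non-banks) $669 million: reserves +$669M, deposits +$669M.
FX purchase $621 million: reserves +$621M, deposits 0.
Discount-window loan $538 million: reserves +$538M, deposits 0.
Totals: Δreserves = +$2123.5M, Δdeposits = +$669M.
Δrequired reserves = 6% × +$669M = +$40.14M.
Δexcess reserves = Δreserves − Δrequired = +$2123.5M − (+$40.14M) = +$2083.36 million.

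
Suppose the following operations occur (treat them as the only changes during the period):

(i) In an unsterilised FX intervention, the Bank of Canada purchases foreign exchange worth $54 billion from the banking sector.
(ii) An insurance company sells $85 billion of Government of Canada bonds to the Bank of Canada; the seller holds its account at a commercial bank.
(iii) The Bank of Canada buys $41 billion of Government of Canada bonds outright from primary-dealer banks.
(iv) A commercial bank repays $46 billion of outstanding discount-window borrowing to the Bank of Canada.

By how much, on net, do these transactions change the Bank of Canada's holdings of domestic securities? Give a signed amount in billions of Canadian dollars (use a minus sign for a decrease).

+$126 billion

FX purchase $54 billion: the Bank of Canada's securities portfolio is untouched → 0.
Asset purchase (from non-banks) $85 billion: securities added to the Bank of Canada's portfolio → +$85B.
OMO purchase (from banks) $41 billion: securities added to the Bank of Canada's portfolio → +$41B.
Discount-window repayment $46 billion: the Bank of Canada's securities portfolio is untouched → 0.
Net: 0 + 85 + 41 + 0 = +$126 billion.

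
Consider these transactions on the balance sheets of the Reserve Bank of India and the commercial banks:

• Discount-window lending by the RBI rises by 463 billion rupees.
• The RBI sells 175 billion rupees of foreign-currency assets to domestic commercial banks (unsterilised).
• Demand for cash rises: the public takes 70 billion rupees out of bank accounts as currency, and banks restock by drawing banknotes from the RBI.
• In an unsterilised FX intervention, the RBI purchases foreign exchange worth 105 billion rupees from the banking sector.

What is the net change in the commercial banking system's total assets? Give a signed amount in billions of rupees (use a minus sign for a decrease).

+393 billion

RBI balance sheet:
  Assets:      Loans to banks +463B, Foreign assets −70B
  Liabilities: Bank reserves +323B, Currency in circulation +70B
Commercial banking system:
  Assets:      Reserves at CB +323B, Foreign assets +70B
  Liabilities: Checkable deposits −70B, Borrowings from CB +463B
Change in total bank assets = +393 billion.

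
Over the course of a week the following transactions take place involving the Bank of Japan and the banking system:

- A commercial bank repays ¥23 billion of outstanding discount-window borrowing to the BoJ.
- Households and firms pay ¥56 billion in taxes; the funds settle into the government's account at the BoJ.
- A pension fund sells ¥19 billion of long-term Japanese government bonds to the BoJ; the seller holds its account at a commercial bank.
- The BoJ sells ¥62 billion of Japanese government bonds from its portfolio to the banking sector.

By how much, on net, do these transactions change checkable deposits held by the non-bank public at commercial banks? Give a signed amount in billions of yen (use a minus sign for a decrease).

-¥37 billion

Discount-window repayment ¥23 billion: the counterparty is a bank, so public deposits are unchanged → 0.
Government account inflow ¥56 billion: non-bank counterparties' bank balances fall → −¥56B.
Asset purchase (from non-banks) ¥19 billion: non-bank counterparties' bank balances rise → +¥19B.
OMO sale (to banks) ¥62 billion: the counterparty is a bank, so public deposits are unchanged → 0.
Net: 0 − 56 + 19 + 0 = -¥37 billion.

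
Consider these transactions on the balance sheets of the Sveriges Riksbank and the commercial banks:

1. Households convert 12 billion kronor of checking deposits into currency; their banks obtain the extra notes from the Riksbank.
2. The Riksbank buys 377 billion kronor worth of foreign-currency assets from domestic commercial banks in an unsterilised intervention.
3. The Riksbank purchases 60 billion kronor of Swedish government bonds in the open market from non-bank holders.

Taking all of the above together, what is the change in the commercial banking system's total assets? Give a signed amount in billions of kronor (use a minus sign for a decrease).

Currency withdrawal 12 billion kronor: bank balance sheets shrink → −12B.
FX purchase 377 billion kronor: just an asset swap on bank balance sheets → 0.
Asset purchase (from non-banks) 60 billion kronor: bank balance sheets expand → +60B.
Net: −12 + 0 + 60 = +48 billion.

+48 billion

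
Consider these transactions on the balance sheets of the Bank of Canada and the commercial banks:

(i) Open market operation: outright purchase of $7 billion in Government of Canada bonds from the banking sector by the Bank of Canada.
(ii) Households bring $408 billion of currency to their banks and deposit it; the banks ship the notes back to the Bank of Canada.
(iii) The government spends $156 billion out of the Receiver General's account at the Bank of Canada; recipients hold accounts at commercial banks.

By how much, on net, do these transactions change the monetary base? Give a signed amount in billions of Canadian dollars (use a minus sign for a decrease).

Bank of Canada balance sheet:
  Assets:      Securities +$7B
  Liabilities: Bank reserves +$571B, Currency in circulation −$408B, Government deposits −$156B
Monetary base = currency + reserves: −$408B + (+$571B) = +$163 billion.

+$163 billion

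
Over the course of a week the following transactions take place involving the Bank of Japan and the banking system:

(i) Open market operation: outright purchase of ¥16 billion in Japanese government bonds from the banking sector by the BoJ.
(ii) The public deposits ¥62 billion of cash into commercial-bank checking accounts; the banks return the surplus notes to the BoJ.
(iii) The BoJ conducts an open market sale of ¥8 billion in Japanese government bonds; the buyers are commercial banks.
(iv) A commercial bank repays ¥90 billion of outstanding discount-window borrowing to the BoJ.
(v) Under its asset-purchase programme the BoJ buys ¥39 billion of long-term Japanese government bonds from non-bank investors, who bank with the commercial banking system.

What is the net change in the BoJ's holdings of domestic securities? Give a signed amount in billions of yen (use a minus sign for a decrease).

+¥47 billion

OMO purchase (from banks) ¥16 billion: securities added to the BoJ's portfolio → +¥16B.
Currency deposit ¥62 billion: the BoJ's securities portfolio is untouched → 0.
OMO sale (to banks) ¥8 billion: securities removed from the BoJ's portfolio → −¥8B.
Discount-window repayment ¥90 billion: the BoJ's securities portfolio is untouched → 0.
Asset purchase (from non-banks) ¥39 billion: securities added to the BoJ's portfolio → +¥39B.
Net: 16 + 0 − 8 + 0 + 39 = +¥47 billion.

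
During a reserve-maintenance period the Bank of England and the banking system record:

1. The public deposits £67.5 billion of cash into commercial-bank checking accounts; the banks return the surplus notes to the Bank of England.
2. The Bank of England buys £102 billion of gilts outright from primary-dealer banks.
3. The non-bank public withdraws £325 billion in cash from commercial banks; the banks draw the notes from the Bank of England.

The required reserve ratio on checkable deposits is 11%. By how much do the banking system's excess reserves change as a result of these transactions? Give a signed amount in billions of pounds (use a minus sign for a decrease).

-£127.175 billion

Currency deposit £67.5 billion: reserves +£67.5B, deposits +£67.5B.
OMO purchase (from banks) £102 billion: reserves +£102B, deposits 0.
Currency withdrawal £325 billion: reserves −£325B, deposits −£325B.
Totals: Δreserves = −£155.5B, Δdeposits = −£257.5B.
Δrequired reserves = 11% × −£257.5B = −£28.325B.
Δexcess reserves = Δreserves − Δrequired = −£155.5B − (−£28.325B) = -£127.175 billion.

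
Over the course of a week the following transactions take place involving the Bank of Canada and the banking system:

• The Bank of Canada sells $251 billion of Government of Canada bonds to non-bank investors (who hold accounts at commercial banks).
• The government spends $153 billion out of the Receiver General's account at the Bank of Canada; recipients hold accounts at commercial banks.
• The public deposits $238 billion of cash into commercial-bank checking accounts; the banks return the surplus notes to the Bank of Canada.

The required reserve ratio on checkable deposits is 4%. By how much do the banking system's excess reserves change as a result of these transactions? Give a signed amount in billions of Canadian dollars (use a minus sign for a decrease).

+$134.4 billion

Asset sale (to non-banks) $251 billion: reserves −$251B, deposits −$251B.
Government spending $153 billion: reserves +$153B, deposits +$153B.
Currency deposit $238 billion: reserves +$238B, deposits +$238B.
Totals: Δreserves = +$140B, Δdeposits = +$140B.
Δrequired reserves = 4% × +$140B = +$5.6B.
Δexcess reserves = Δreserves − Δrequired = +$140B − (+$5.6B) = +$134.4 billion.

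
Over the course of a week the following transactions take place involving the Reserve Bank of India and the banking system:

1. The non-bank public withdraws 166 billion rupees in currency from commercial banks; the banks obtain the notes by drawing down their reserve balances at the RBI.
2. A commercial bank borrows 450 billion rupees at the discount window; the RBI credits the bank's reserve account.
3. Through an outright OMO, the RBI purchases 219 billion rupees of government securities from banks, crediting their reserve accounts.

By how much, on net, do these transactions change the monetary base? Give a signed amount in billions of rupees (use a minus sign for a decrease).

RBI balance sheet:
  Assets:      Securities +219B, Loans to banks +450B
  Liabilities: Bank reserves +503B, Currency in circulation +166B
Commercial banking system:
  Assets:      Reserves at CB +503B, Securities −219B
  Liabilities: Checkable deposits −166B, Borrowings from CB +450B
Monetary base = currency + reserves: +166B + (+503B) = +669 billion.

+669 billion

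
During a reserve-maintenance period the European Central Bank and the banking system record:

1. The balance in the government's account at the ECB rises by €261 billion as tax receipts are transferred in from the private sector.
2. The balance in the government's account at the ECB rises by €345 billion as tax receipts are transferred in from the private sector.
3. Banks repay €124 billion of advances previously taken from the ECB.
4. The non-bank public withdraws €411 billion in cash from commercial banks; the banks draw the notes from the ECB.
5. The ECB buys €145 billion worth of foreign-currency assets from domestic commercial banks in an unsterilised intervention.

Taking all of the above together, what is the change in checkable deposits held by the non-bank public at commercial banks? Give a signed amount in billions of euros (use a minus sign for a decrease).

Government account inflow €261 billion: non-bank counterparties' bank balances fall → −€261B.
Government account inflow €345 billion: non-bank counterparties' bank balances fall → −€345B.
Discount-window repayment €124 billion: the counterparty is a bank, so public deposits are unchanged → 0.
Currency withdrawal €411 billion: non-bank counterparties' bank balances fall → −€411B.
FX purchase €145 billion: the counterparty is a bank, so public deposits are unchanged → 0.
Net: −261 − 345 + 0 − 411 + 0 = -€1017 billion.

-€1017 billion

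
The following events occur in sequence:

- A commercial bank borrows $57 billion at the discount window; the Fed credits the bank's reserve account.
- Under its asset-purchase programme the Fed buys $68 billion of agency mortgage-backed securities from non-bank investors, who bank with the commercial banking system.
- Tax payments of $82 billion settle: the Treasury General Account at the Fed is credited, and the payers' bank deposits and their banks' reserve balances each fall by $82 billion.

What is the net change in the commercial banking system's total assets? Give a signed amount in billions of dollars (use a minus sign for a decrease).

+$43 billion

Fed balance sheet:
  Assets:      Securities +$68B, Loans to banks +$57B
  Liabilities: Bank reserves +$43B, Government deposits +$82B
Commercial banking system:
  Assets:      Reserves at CB +$43B
  Liabilities: Checkable deposits −$14B, Borrowings from CB +$57B
Change in total bank assets = +$43 billion.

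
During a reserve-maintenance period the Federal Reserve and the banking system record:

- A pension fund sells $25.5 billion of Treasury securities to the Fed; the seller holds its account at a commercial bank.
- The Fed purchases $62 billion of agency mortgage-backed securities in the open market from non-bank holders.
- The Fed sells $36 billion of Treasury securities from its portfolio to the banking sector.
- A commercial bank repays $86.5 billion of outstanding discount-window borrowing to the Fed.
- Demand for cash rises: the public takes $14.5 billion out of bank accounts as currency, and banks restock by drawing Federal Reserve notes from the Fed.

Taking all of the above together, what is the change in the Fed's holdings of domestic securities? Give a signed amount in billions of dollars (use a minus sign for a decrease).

Asset purchase (from non-banks) $25.5 billion: securities added to the Fed's portfolio → +$25.5B.
Asset purchase (from non-banks) $62 billion: securities added to the Fed's portfolio → +$62B.
OMO sale (to banks) $36 billion: securities removed from the Fed's portfolio → −$36B.
Discount-window repayment $86.5 billion: the Fed's securities portfolio is untouched → 0.
Currency withdrawal $14.5 billion: the Fed's securities portfolio is untouched → 0.
Net: 25.5 + 62 − 36 + 0 + 0 = +$51.5 billion.

+$51.5 billion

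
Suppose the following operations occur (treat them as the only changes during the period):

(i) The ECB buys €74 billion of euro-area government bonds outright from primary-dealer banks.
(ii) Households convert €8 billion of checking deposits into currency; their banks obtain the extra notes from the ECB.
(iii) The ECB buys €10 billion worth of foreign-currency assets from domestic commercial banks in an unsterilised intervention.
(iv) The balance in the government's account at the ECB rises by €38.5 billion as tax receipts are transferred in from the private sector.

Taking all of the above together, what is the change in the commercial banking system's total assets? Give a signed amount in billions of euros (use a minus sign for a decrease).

OMO purchase (from banks) €74 billion: just an asset swap on bank balance sheets → 0.
Currency withdrawal €8 billion: bank balance sheets shrink → −€8B.
FX purchase €10 billion: just an asset swap on bank balance sheets → 0.
Government account inflow €38.5 billion: bank balance sheets shrink → −€38.5B.
Net: 0 − 8 + 0 − 38.5 = -€46.5 billion.

-€46.5 billion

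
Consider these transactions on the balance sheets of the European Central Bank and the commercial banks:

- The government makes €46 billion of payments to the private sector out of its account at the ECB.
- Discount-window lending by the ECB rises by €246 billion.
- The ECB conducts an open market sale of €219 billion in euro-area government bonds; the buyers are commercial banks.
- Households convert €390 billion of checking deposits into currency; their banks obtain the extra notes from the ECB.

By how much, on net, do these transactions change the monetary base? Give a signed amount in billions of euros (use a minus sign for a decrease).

Government spending €46 billion: a non-base liability converts back to reserves → +€46B.
Discount-window loan €246 billion: ECB balance sheet expands → +€246B.
OMO sale (to banks) €219 billion: ECB balance sheet contracts → −€219B.
Currency withdrawal €390 billion: just a shift between currency and reserves — both are base money → 0.
Net: 46 + 246 − 219 + 0 = +€73 billion.

+€73 billion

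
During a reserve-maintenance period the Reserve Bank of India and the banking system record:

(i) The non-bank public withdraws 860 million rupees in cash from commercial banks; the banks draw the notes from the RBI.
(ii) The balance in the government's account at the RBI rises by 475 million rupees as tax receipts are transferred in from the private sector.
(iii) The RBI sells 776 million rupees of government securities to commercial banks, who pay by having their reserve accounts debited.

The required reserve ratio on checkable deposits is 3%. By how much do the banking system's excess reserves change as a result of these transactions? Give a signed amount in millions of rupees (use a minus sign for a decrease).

Currency withdrawal 860 million rupees: reserves −860M, deposits −860M.
Government account inflow 475 million rupees: reserves −475M, deposits −475M.
OMO sale (to banks) 776 million rupees: reserves −776M, deposits 0.
Totals: Δreserves = −2111M, Δdeposits = −1335M.
Δrequired reserves = 3% × −1335M = −40.05M.
Δexcess reserves = Δreserves − Δrequired = −2111M − (−40.05M) = -2070.95 million.

-2070.95 million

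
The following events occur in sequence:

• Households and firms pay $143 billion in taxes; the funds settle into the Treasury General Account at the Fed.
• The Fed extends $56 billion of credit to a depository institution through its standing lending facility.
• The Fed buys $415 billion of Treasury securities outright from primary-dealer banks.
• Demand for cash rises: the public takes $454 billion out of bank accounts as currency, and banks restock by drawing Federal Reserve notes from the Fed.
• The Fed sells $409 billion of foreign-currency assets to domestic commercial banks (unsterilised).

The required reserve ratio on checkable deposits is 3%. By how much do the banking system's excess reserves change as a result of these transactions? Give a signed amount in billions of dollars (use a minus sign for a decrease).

Government account inflow $143 billion: reserves −$143B, deposits −$143B.
Discount-window loan $56 billion: reserves +$56B, deposits 0.
OMO purchase (from banks) $415 billion: reserves +$415B, deposits 0.
Currency withdrawal $454 billion: reserves −$454B, deposits −$454B.
FX sale $409 billion: reserves −$409B, deposits 0.
Totals: Δreserves = −$535B, Δdeposits = −$597B.
Δrequired reserves = 3% × −$597B = −$17.91B.
Δexcess reserves = Δreserves − Δrequired = −$535B − (−$17.91B) = -$517.09 billion.

-$517.09 billion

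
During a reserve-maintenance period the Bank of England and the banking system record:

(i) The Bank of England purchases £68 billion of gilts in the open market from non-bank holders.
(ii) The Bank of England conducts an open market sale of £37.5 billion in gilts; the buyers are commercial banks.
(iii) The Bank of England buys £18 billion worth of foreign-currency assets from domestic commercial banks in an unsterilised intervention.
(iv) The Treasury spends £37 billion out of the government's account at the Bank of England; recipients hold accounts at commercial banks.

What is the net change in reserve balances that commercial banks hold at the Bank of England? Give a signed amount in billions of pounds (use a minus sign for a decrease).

+£85.5 billion

Asset purchase (from non-banks) £68 billion: the Bank of England pays by crediting reserve accounts → +£68B.
OMO sale (to banks) £37.5 billion: the buying banks pay out of their reserve balances → −£37.5B.
FX purchase £18 billion: the Bank of England pays by crediting reserve accounts → +£18B.
Government spending £37 billion: government payments flow into bank reserve accounts → +£37B.
Net: 68 − 37.5 + 18 + 37 = +£85.5 billion.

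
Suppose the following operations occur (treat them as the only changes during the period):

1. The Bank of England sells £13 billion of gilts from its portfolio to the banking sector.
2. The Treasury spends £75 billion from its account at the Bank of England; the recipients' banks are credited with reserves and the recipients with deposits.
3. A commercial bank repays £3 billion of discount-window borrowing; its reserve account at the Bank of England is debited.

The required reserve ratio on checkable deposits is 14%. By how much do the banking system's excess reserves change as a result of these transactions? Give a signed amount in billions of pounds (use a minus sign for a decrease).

+£48.5 billion

OMO sale (to banks) £13 billion: reserves −£13B, deposits 0.
Government spending £75 billion: reserves +£75B, deposits +£75B.
Discount-window repayment £3 billion: reserves −£3B, deposits 0.
Totals: Δreserves = +£59B, Δdeposits = +£75B.
Δrequired reserves = 14% × +£75B = +£10.5B.
Δexcess reserves = Δreserves − Δrequired = +£59B − (+£10.5B) = +£48.5 billion.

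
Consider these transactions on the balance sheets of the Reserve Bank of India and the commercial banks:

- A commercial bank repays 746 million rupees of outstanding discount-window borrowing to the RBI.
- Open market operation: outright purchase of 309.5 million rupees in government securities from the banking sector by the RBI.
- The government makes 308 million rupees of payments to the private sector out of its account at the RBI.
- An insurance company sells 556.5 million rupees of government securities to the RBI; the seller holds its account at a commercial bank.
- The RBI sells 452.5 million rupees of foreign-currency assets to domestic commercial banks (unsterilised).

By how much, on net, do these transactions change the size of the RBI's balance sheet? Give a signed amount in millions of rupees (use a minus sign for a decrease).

Discount-window repayment 746 million rupees: an RBI asset is shed → −746M.
OMO purchase (from banks) 309.5 million rupees: an RBI asset is acquired → +309.5M.
Government spending 308 million rupees: only the composition of liabilities changes → 0.
Asset purchase (from non-banks) 556.5 million rupees: an RBI asset is acquired → +556.5M.
FX sale 452.5 million rupees: an RBI asset is shed → −452.5M.
Net: −746 + 309.5 + 0 + 556.5 − 452.5 = -332.5 million.

-332.5 million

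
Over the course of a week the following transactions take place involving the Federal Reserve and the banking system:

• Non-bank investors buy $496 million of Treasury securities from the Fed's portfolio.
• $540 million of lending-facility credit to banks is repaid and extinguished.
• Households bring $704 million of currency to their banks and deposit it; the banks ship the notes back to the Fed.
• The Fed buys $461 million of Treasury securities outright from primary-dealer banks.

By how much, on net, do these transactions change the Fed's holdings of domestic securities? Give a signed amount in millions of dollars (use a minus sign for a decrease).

-$35 million

Fed balance sheet:
  Assets:      Securities −$35M, Loans to banks −$540M
  Liabilities: Bank reserves +$129M, Currency in circulation −$704M
So the change in the Fed's holdings of domestic securities is -$35 million.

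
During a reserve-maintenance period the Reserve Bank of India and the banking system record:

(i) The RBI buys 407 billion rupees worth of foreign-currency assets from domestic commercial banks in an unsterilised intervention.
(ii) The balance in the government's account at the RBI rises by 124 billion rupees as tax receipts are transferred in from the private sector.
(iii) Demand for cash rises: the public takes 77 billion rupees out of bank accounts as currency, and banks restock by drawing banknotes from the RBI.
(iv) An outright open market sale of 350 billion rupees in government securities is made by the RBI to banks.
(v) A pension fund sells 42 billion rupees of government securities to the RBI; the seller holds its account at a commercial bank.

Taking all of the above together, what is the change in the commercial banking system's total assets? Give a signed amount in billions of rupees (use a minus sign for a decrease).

FX purchase 407 billion rupees: just an asset swap on bank balance sheets → 0.
Government account inflow 124 billion rupees: bank balance sheets shrink → −124B.
Currency withdrawal 77 billion rupees: bank balance sheets shrink → −77B.
OMO sale (to banks) 350 billion rupees: just an asset swap on bank balance sheets → 0.
Asset purchase (from non-banks) 42 billion rupees: bank balance sheets expand → +42B.
Net: 0 − 124 − 77 + 0 + 42 = -159 billion.

-159 billion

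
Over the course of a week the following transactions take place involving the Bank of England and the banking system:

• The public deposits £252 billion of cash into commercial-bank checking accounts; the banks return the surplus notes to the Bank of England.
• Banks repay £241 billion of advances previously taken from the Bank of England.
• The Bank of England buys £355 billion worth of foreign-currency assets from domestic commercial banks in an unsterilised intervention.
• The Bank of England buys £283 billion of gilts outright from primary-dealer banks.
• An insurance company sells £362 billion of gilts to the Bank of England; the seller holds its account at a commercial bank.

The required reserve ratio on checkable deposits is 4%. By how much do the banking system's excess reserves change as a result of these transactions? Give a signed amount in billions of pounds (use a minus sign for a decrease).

+£986.44 billion

Currency deposit £252 billion: reserves +£252B, deposits +£252B.
Discount-window repayment £241 billion: reserves −£241B, deposits 0.
FX purchase £355 billion: reserves +£355B, deposits 0.
OMO purchase (from banks) £283 billion: reserves +£283B, deposits 0.
Asset purchase (from non-banks) £362 billion: reserves +£362B, deposits +£362B.
Totals: Δreserves = +£1011B, Δdeposits = +£614B.
Δrequired reserves = 4% × +£614B = +£24.56B.
Δexcess reserves = Δreserves − Δrequired = +£1011B − (+£24.56B) = +£986.44 billion.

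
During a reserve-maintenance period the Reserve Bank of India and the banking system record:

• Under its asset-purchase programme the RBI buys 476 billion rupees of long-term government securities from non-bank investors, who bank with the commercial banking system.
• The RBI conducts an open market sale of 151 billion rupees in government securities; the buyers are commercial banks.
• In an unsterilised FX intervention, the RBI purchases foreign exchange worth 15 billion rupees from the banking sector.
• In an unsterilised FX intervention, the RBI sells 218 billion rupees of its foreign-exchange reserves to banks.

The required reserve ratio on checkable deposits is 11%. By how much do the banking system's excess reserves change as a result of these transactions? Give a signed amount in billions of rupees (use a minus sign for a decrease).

+69.64 billion

Asset purchase (from non-banks) 476 billion rupees: reserves +476B, deposits +476B.
OMO sale (to banks) 151 billion rupees: reserves −151B, deposits 0.
FX purchase 15 billion rupees: reserves +15B, deposits 0.
FX sale 218 billion rupees: reserves −218B, deposits 0.
Totals: Δreserves = +122B, Δdeposits = +476B.
Δrequired reserves = 11% × +476B = +52.36B.
Δexcess reserves = Δreserves − Δrequired = +122B − (+52.36B) = +69.64 billion.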